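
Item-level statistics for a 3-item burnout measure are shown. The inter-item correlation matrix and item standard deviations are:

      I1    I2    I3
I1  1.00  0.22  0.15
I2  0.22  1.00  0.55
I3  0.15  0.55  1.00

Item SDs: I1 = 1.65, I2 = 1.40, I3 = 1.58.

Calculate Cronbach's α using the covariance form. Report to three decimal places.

α = 0.556

Σσ²ᵢ = 1.65² + 1.40² + 1.58² = 7.1789
Covariances σ_ij = r_ij · s_i · s_j:
  σ(I1,I2) = 0.22 × 1.65 × 1.40 = 0.5082
  σ(I1,I3) = 0.15 × 1.65 × 1.58 = 0.3910
  σ(I2,I3) = 0.55 × 1.40 × 1.58 = 1.2166
σ²_T = Σσ²ᵢ + 2·Σσ_ij = 7.1789 + 2 × 2.1158 = 11.4105
α = (3/2)·(1 − 7.1789/11.4105) = 0.556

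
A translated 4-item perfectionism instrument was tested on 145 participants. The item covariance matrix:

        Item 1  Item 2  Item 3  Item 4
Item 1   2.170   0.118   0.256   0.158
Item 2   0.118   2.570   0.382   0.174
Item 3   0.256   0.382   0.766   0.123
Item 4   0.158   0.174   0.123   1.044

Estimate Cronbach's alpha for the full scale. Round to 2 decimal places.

Cronbach's alpha = 0.36

Σσ²ᵢ = 2.170 + 2.570 + 0.766 + 1.044 = 6.550
Sum of the distinct covariances = 1.211
total variance = 6.550 + 2 × 1.211 = 8.972
α = (k/(k−1))·(1 − Σσ²ᵢ/total variance) = (4/3)·(1 − 6.550/8.972) = 0.36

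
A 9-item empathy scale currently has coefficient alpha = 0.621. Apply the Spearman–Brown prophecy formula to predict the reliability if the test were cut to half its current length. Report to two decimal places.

Length factor m = 1/2
α' = m·α / (1 − (1−m)·α)
   = 1/2 × 0.621 / (1 − (1 − 1/2) × 0.621)
   = 0.3105 / 0.6895 = 0.45

predicted reliability = 0.45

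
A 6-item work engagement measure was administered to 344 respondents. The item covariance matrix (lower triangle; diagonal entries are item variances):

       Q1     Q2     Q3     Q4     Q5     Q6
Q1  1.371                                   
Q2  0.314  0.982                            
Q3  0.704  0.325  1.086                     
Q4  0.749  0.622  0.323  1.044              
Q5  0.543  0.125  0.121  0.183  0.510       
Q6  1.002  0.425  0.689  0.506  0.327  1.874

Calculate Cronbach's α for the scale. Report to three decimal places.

ΣVar(i) = 1.371 + 0.982 + 1.086 + 1.044 + 0.510 + 1.874 = 6.867
Sum of the distinct covariances = 6.958
Var(T) = 6.867 + 2 × 6.958 = 20.783
α = (k/(k−1))·(1 − ΣVar(i)/Var(T)) = (6/5)·(1 − 6.867/20.783) = 0.804

Cronbach's α = 0.804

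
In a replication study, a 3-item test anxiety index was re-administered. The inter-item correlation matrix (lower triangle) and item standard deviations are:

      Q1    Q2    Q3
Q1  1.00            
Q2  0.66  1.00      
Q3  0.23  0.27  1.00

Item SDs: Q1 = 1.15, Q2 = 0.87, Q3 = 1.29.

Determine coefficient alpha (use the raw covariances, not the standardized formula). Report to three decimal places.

Σσ²ᵢ = 1.15² + 0.87² + 1.29² = 3.7435
Covariances σ_ij = r_ij · s_i · s_j:
  σ(Q1,Q2) = 0.66 × 1.15 × 0.87 = 0.6603
  σ(Q1,Q3) = 0.23 × 1.15 × 1.29 = 0.3412
  σ(Q2,Q3) = 0.27 × 0.87 × 1.29 = 0.3030
σ²_T = Σσ²ᵢ + 2·Σσ_ij = 3.7435 + 2 × 1.3045 = 6.3525
α = (3/2)·(1 − 3.7435/6.3525) = 0.616

α = 0.616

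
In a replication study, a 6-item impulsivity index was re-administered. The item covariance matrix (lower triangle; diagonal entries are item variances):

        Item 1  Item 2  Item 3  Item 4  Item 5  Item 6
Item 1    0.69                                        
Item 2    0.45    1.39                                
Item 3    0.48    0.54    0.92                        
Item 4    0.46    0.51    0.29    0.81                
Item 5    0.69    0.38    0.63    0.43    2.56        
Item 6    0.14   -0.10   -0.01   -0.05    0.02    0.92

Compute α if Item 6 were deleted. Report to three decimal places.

Remaining items: Item 1, Item 2, Item 3, Item 4, Item 5 (k = 5).
Σσ²ᵢ = 0.69 + 1.39 + 0.92 + 0.81 + 2.56 = 6.37
total variance = 6.37 + 2 × 4.86 = 16.09
α (item deleted) = (5/4)·(1 − 6.37/16.09) = 0.755

α = 0.755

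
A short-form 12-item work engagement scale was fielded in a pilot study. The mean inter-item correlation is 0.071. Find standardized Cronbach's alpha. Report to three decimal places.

standardized Cronbach's alpha = 0.478

Standardized α = k·r̄ / (1 + (k−1)·r̄) = 12 × 0.071 / (1 + 11 × 0.071)
  = 0.8520 / 1.7810 = 0.478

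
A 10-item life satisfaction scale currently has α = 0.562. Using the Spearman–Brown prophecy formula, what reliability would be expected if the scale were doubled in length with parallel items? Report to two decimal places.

Length factor m = 2
α' = m·α / (1 + (m−1)·α)
   = 2 × 0.562 / (1 + (2 − 1) × 0.562)
   = 1.1240 / 1.5620 = 0.72

predicted reliability = 0.72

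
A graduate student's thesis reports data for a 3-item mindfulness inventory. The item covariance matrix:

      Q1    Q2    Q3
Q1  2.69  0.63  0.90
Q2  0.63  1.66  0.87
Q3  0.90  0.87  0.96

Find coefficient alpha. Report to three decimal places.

Σσ²ᵢ = 2.69 + 1.66 + 0.96 = 5.31
Σ_{i<j} σ_ij = 2.40
σ²_T = 5.31 + 2 × 2.40 = 10.11
α = (k/(k−1))·(1 − Σσ²ᵢ/σ²_T) = (3/2)·(1 − 5.31/10.11) = 0.712

coefficient alpha = 0.712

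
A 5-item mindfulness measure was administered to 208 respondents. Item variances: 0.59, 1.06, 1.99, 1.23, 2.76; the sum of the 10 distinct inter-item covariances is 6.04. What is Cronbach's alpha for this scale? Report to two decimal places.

sum of item variances = 0.59 + 1.06 + 1.99 + 1.23 + 2.76 = 7.63
Sum of distinct covariances = 6.04
σ²_total = sum of item variances + 2·Σcov = 7.63 + 2 × 6.04 = 19.71
α = (5/4)·(1 − 7.63/19.71) = 0.77

Cronbach's alpha = 0.77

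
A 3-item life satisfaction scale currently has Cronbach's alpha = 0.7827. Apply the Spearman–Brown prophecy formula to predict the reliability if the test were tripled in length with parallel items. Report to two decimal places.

predicted reliability = 0.92

Length factor m = 3
α' = m·α / (1 + (m−1)·α)
   = 3 × 0.7827 / (1 + (3 − 1) × 0.7827)
   = 2.3481 / 2.5654 = 0.92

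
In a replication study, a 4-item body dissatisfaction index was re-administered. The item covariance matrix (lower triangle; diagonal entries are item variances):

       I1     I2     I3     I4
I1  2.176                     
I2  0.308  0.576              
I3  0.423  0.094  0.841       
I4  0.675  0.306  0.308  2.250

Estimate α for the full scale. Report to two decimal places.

ΣVar(i) = 2.176 + 0.576 + 0.841 + 2.250 = 5.843
Sum of off-diagonal covariances = 2.114
total variance = 5.843 + 2 × 2.114 = 10.071
α = (k/(k−1))·(1 − ΣVar(i)/total variance) = (4/3)·(1 − 5.843/10.071) = 0.56

α = 0.56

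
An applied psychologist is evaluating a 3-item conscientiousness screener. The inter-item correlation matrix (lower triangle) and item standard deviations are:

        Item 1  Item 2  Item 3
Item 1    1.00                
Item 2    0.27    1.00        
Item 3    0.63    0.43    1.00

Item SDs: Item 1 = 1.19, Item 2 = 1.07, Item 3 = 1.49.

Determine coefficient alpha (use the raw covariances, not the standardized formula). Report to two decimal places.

α = 0.71

Σσ²ᵢ = 1.19² + 1.07² + 1.49² = 4.7811
Covariances σ_ij = r_ij · s_i · s_j:
  σ(Item 1,Item 2) = 0.27 × 1.19 × 1.07 = 0.3438
  σ(Item 1,Item 3) = 0.63 × 1.19 × 1.49 = 1.1171
  σ(Item 2,Item 3) = 0.43 × 1.07 × 1.49 = 0.6855
σ²_T = Σσ²ᵢ + 2·Σσ_ij = 4.7811 + 2 × 2.1464 = 9.0739
α = (3/2)·(1 − 4.7811/9.0739) = 0.71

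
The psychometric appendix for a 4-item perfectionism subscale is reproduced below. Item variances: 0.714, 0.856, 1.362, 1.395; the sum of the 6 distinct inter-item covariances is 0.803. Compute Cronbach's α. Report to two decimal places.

sum of item variances = 0.714 + 0.856 + 1.362 + 1.395 = 4.327
Sum of distinct covariances = 0.803
σ²_total = sum of item variances + 2·Σcov = 4.327 + 2 × 0.803 = 5.933
α = (4/3)·(1 − 4.327/5.933) = 0.36

α = 0.36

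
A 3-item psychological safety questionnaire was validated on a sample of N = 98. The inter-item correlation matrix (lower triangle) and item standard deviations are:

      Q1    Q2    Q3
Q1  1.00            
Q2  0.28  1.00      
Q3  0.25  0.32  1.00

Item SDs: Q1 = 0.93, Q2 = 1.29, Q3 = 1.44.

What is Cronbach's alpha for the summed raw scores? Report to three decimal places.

Σσ²ᵢ = 0.93² + 1.29² + 1.44² = 4.6026
Covariances σ_ij = r_ij · s_i · s_j:
  σ(Q1,Q2) = 0.28 × 0.93 × 1.29 = 0.3359
  σ(Q1,Q3) = 0.25 × 0.93 × 1.44 = 0.3348
  σ(Q2,Q3) = 0.32 × 1.29 × 1.44 = 0.5944
σ²_T = Σσ²ᵢ + 2·Σσ_ij = 4.6026 + 2 × 1.2651 = 7.1328
α = (3/2)·(1 − 4.6026/7.1328) = 0.532

α = 0.532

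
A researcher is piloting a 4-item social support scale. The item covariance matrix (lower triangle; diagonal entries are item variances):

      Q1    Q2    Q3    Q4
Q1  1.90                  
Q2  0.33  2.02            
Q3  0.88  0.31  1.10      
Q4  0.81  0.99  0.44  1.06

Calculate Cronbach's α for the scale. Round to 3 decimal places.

α = 0.737

sum of item variances = 1.90 + 2.02 + 1.10 + 1.06 = 6.08
Sum of the distinct covariances = 3.76
total variance = 6.08 + 2 × 3.76 = 13.60
α = (k/(k−1))·(1 − sum of item variances/total variance) = (4/3)·(1 − 6.08/13.60) = 0.737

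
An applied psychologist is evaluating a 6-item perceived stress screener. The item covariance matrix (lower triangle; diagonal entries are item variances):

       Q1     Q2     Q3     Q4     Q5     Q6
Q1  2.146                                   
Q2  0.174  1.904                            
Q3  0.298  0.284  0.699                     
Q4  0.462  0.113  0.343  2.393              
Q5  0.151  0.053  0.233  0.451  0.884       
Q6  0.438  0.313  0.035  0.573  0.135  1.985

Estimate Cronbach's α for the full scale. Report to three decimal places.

ΣVar(i) = 2.146 + 1.904 + 0.699 + 2.393 + 0.884 + 1.985 = 10.011
Sum of the distinct covariances = 4.056
total variance = 10.011 + 2 × 4.056 = 18.123
α = (k/(k−1))·(1 − ΣVar(i)/total variance) = (6/5)·(1 − 10.011/18.123) = 0.537

α = 0.537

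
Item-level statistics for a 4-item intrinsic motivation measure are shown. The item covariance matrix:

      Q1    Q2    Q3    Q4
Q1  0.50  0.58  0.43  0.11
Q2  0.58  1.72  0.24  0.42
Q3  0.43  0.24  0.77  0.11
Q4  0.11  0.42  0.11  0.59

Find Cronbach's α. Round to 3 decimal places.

α = 0.685

Σσ²ᵢ = 0.50 + 1.72 + 0.77 + 0.59 = 3.58
Sum of the distinct covariances = 1.89
σ²_total = 3.58 + 2 × 1.89 = 7.36
α = (k/(k−1))·(1 − Σσ²ᵢ/σ²_total) = (4/3)·(1 − 3.58/7.36) = 0.685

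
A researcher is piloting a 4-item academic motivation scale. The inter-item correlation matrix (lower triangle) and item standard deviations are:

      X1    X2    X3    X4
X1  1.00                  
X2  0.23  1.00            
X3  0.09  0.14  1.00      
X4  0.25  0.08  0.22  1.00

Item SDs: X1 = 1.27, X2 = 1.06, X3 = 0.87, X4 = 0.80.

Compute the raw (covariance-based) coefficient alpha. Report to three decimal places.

Σσ²ᵢ = 1.27² + 1.06² + 0.87² + 0.80² = 4.1334
Covariances σ_ij = r_ij · s_i · s_j:
  σ(X1,X2) = 0.23 × 1.27 × 1.06 = 0.3096
  σ(X1,X3) = 0.09 × 1.27 × 0.87 = 0.0994
  σ(X1,X4) = 0.25 × 1.27 × 0.80 = 0.2540
  σ(X2,X3) = 0.14 × 1.06 × 0.87 = 0.1291
  σ(X2,X4) = 0.08 × 1.06 × 0.80 = 0.0678
  σ(X3,X4) = 0.22 × 0.87 × 0.80 = 0.1531
σ²_T = Σσ²ᵢ + 2·Σσ_ij = 4.1334 + 2 × 1.0130 = 6.1594
α = (4/3)·(1 − 4.1334/6.1594) = 0.439

coefficient alpha = 0.439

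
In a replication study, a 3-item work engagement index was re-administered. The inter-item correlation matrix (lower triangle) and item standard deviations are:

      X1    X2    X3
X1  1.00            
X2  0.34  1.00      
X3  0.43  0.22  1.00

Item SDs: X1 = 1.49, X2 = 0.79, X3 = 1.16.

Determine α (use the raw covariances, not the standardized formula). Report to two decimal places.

Σσ²ᵢ = 1.49² + 0.79² + 1.16² = 4.1898
Covariances σ_ij = r_ij · s_i · s_j:
  σ(X1,X2) = 0.34 × 1.49 × 0.79 = 0.4002
  σ(X1,X3) = 0.43 × 1.49 × 1.16 = 0.7432
  σ(X2,X3) = 0.22 × 0.79 × 1.16 = 0.2016
σ²_T = Σσ²ᵢ + 2·Σσ_ij = 4.1898 + 2 × 1.3450 = 6.8798
α = (3/2)·(1 − 4.1898/6.8798) = 0.59

α = 0.59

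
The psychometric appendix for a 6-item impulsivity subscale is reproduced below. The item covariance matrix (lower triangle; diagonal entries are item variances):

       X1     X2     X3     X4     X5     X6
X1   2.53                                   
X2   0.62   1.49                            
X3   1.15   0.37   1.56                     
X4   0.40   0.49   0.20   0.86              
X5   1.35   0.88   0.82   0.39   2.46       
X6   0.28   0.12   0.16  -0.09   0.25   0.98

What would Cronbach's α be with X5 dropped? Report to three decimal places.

α = 0.624

Remaining items: X1, X2, X3, X4, X6 (k = 5).
ΣVar(i) = 2.53 + 1.49 + 1.56 + 0.86 + 0.98 = 7.42
σ²_T = 7.42 + 2 × 3.70 = 14.82
α (item deleted) = (5/4)·(1 − 7.42/14.82) = 0.624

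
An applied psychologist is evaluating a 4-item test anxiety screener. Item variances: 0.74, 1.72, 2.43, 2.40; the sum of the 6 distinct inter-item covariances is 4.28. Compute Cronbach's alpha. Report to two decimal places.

α = 0.72

ΣVar(i) = 0.74 + 1.72 + 2.43 + 2.40 = 7.29
Sum of distinct covariances = 4.28
σ²_T = ΣVar(i) + 2·Σcov = 7.29 + 2 × 4.28 = 15.85
α = (4/3)·(1 − 7.29/15.85) = 0.72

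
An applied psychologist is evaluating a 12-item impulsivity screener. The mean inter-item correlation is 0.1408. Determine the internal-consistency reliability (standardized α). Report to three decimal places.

α = 0.663

Standardized α = k·r̄ / (1 + (k−1)·r̄) = 12 × 0.1408 / (1 + 11 × 0.1408)
  = 1.6896 / 2.5488 = 0.663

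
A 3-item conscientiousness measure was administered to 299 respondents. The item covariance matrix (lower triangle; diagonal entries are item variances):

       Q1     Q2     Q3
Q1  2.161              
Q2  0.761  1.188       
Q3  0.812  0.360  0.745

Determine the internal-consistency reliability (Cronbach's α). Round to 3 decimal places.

ΣVar(i) = 2.161 + 1.188 + 0.745 = 4.094
Sum of off-diagonal covariances = 1.933
σ²_total = 4.094 + 2 × 1.933 = 7.960
α = (k/(k−1))·(1 − ΣVar(i)/σ²_total) = (3/2)·(1 − 4.094/7.960) = 0.729

Cronbach's α = 0.729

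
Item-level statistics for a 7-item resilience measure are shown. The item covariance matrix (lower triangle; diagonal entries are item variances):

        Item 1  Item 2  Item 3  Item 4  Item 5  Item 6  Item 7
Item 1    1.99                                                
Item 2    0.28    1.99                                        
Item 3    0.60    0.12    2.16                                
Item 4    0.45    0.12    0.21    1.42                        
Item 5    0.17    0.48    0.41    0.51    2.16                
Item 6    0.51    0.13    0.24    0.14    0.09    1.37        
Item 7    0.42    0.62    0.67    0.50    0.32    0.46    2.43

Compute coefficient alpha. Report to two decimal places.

Σσᵢ² = 1.99 + 1.99 + 2.16 + 1.42 + 2.16 + 1.37 + 2.43 = 13.52
Sum of off-diagonal covariances = 7.45
Var(T) = 13.52 + 2 × 7.45 = 28.42
α = (k/(k−1))·(1 − Σσᵢ²/Var(T)) = (7/6)·(1 − 13.52/28.42) = 0.61

coefficient alpha = 0.61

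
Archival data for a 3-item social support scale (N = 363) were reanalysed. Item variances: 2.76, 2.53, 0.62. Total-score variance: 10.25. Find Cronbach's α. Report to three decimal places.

α = 0.635

ΣVar(i) = 2.76 + 2.53 + 0.62 = 5.91
α = (k/(k−1))·(1 − ΣVar(i)/σ²_T) = (3/2)·(1 − 5.91/10.25) = 0.635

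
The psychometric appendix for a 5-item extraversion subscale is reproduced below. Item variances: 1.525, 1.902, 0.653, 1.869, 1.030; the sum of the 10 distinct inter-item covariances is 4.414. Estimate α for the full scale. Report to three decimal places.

ΣVar(i) = 1.525 + 1.902 + 0.653 + 1.869 + 1.030 = 6.979
Sum of distinct covariances = 4.414
σ²_T = ΣVar(i) + 2·Σcov = 6.979 + 2 × 4.414 = 15.807
α = (5/4)·(1 − 6.979/15.807) = 0.698

α = 0.698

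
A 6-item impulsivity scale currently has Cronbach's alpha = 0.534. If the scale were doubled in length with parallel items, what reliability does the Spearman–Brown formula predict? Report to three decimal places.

Length factor m = 2
α' = m·α / (1 + (m−1)·α)
   = 2 × 0.534 / (1 + (2 − 1) × 0.534)
   = 1.0680 / 1.5340 = 0.696

predicted reliability = 0.696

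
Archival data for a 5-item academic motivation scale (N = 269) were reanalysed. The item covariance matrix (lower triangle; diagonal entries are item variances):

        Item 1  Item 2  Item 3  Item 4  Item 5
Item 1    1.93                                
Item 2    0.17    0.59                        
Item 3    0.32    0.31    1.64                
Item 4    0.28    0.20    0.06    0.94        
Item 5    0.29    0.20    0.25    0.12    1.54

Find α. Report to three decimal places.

α = 0.498

Σσ²ᵢ = 1.93 + 0.59 + 1.64 + 0.94 + 1.54 = 6.64
Σ_{i<j} σ_ij = 2.20
σ²_total = 6.64 + 2 × 2.20 = 11.04
α = (k/(k−1))·(1 − Σσ²ᵢ/σ²_total) = (5/4)·(1 − 6.64/11.04) = 0.498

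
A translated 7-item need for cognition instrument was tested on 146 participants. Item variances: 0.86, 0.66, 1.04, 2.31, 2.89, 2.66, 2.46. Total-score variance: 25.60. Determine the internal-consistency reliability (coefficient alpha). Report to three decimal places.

sum of item variances = 0.86 + 0.66 + 1.04 + 2.31 + 2.89 + 2.66 + 2.46 = 12.88
α = (k/(k−1))·(1 − sum of item variances/σ²_T) = (7/6)·(1 − 12.88/25.60) = 0.580

coefficient alpha = 0.580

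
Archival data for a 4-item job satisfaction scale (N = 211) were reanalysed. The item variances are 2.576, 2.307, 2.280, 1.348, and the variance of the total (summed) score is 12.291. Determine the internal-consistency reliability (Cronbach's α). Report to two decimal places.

sum of item variances = 2.576 + 2.307 + 2.280 + 1.348 = 8.511
α = (k/(k−1))·(1 − sum of item variances/σ²_T) = (4/3)·(1 − 8.511/12.291) = 0.41

α = 0.41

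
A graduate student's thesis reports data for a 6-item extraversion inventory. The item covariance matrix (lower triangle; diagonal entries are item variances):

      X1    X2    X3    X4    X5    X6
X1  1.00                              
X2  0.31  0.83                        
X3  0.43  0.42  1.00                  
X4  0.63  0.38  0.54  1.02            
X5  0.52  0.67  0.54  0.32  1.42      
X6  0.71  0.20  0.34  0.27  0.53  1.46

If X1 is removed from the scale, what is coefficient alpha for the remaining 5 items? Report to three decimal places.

Remaining items: X2, X3, X4, X5, X6 (k = 5).
ΣVar(i) = 0.83 + 1.00 + 1.02 + 1.42 + 1.46 = 5.73
σ²_T = 5.73 + 2 × 4.21 = 14.15
α (item deleted) = (5/4)·(1 − 5.73/14.15) = 0.744

coefficient alpha = 0.744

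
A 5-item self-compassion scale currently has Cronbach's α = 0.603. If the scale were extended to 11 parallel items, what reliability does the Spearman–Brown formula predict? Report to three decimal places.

Length factor m = 11/5 = 2.2000
α' = m·α / (1 + (m−1)·α)
   = 11/5 × 0.603 / (1 + (11/5 − 1) × 0.603)
   = 1.3266 / 1.7236 = 0.770

predicted reliability = 0.770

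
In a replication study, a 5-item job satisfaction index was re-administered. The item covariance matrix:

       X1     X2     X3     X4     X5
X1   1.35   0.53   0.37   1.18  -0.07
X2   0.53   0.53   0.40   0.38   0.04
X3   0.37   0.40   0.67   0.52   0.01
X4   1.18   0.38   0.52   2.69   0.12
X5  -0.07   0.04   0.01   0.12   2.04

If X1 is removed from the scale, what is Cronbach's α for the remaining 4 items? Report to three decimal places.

Remaining items: X2, X3, X4, X5 (k = 4).
sum of item variances = 0.53 + 0.67 + 2.69 + 2.04 = 5.93
σ²_total = 5.93 + 2 × 1.47 = 8.87
α (item deleted) = (4/3)·(1 − 5.93/8.87) = 0.442

α = 0.442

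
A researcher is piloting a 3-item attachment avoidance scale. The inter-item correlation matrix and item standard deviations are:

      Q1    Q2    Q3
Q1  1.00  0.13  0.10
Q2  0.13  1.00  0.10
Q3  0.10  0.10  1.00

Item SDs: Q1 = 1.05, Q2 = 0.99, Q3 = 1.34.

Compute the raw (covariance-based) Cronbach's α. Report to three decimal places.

α = 0.261

Σσ²ᵢ = 1.05² + 0.99² + 1.34² = 3.8782
Covariances σ_ij = r_ij · s_i · s_j:
  σ(Q1,Q2) = 0.13 × 1.05 × 0.99 = 0.1351
  σ(Q1,Q3) = 0.10 × 1.05 × 1.34 = 0.1407
  σ(Q2,Q3) = 0.10 × 0.99 × 1.34 = 0.1327
σ²_T = Σσ²ᵢ + 2·Σσ_ij = 3.8782 + 2 × 0.4085 = 4.6952
α = (3/2)·(1 − 3.8782/4.6952) = 0.261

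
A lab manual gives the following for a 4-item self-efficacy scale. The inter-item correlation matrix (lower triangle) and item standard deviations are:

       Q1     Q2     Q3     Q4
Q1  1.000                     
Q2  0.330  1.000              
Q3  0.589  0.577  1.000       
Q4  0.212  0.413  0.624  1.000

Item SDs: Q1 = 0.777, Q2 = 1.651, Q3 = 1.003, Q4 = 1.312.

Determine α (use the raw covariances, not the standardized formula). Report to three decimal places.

α = 0.739

Σσ²ᵢ = 0.777² + 1.651² + 1.003² + 1.312² = 6.0569
Covariances σ_ij = r_ij · s_i · s_j:
  σ(Q1,Q2) = 0.330 × 0.777 × 1.651 = 0.4233
  σ(Q1,Q3) = 0.589 × 0.777 × 1.003 = 0.4590
  σ(Q1,Q4) = 0.212 × 0.777 × 1.312 = 0.2161
  σ(Q2,Q3) = 0.577 × 1.651 × 1.003 = 0.9555
  σ(Q2,Q4) = 0.413 × 1.651 × 1.312 = 0.8946
  σ(Q3,Q4) = 0.624 × 1.003 × 1.312 = 0.8211
σ²_T = Σσ²ᵢ + 2·Σσ_ij = 6.0569 + 2 × 3.7696 = 13.5961
α = (4/3)·(1 − 6.0569/13.5961) = 0.739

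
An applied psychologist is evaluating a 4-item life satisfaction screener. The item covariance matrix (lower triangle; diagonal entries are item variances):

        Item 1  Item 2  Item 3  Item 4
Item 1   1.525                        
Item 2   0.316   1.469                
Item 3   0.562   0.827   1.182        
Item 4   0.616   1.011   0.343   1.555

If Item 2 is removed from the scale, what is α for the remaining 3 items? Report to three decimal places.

α = 0.625

Remaining items: Item 1, Item 3, Item 4 (k = 3).
Σσᵢ² = 1.525 + 1.182 + 1.555 = 4.262
σ²_T = 4.262 + 2 × 1.521 = 7.304
α (item deleted) = (3/2)·(1 − 4.262/7.304) = 0.625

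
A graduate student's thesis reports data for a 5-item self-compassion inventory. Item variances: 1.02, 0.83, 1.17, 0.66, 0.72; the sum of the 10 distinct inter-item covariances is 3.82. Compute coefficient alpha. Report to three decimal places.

ΣVar(i) = 1.02 + 0.83 + 1.17 + 0.66 + 0.72 = 4.40
Sum of distinct covariances = 3.82
total variance = ΣVar(i) + 2·Σcov = 4.40 + 2 × 3.82 = 12.04
α = (5/4)·(1 − 4.40/12.04) = 0.793

α = 0.793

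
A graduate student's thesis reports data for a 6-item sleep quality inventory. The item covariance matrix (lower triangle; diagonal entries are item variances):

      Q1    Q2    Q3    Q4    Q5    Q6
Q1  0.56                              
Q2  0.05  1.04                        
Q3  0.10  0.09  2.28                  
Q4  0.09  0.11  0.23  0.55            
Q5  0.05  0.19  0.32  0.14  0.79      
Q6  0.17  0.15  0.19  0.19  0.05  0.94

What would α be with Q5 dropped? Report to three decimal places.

Remaining items: Q1, Q2, Q3, Q4, Q6 (k = 5).
Σσᵢ² = 0.56 + 1.04 + 2.28 + 0.55 + 0.94 = 5.37
σ²_total = 5.37 + 2 × 1.37 = 8.11
α (item deleted) = (5/4)·(1 − 5.37/8.11) = 0.422

α = 0.422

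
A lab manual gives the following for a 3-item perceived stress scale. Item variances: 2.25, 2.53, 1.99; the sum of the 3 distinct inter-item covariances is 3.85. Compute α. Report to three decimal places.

α = 0.798

sum of item variances = 2.25 + 2.53 + 1.99 = 6.77
Sum of distinct covariances = 3.85
Var(T) = sum of item variances + 2·Σcov = 6.77 + 2 × 3.85 = 14.47
α = (3/2)·(1 − 6.77/14.47) = 0.798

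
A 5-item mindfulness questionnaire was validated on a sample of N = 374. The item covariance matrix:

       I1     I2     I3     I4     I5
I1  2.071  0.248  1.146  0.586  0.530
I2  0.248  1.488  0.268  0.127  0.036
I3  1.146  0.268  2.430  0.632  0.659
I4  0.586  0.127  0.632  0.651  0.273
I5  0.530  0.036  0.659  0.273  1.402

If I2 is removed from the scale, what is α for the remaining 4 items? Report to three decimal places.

α = 0.718

Remaining items: I1, I3, I4, I5 (k = 4).
Σσᵢ² = 2.071 + 2.430 + 0.651 + 1.402 = 6.554
Var(T) = 6.554 + 2 × 3.826 = 14.206
α (item deleted) = (4/3)·(1 − 6.554/14.206) = 0.718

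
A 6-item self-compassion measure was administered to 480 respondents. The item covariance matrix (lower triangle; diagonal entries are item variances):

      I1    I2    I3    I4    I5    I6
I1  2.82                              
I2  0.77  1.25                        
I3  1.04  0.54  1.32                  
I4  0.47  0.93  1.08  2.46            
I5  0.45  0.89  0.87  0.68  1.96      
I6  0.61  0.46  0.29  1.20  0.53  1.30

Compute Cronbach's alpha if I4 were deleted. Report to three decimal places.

Remaining items: I1, I2, I3, I5, I6 (k = 5).
Σσ²ᵢ = 2.82 + 1.25 + 1.32 + 1.96 + 1.30 = 8.65
σ²_total = 8.65 + 2 × 6.45 = 21.55
α (item deleted) = (5/4)·(1 − 8.65/21.55) = 0.748

Cronbach's alpha = 0.748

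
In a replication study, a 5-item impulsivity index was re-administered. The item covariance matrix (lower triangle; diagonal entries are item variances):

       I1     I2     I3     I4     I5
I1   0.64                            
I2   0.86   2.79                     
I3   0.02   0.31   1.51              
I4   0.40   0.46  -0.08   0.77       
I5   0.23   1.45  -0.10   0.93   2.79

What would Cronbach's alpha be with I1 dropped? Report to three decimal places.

α = 0.574

Remaining items: I2, I3, I4, I5 (k = 4).
sum of item variances = 2.79 + 1.51 + 0.77 + 2.79 = 7.86
σ²_total = 7.86 + 2 × 2.97 = 13.80
α (item deleted) = (4/3)·(1 − 7.86/13.80) = 0.574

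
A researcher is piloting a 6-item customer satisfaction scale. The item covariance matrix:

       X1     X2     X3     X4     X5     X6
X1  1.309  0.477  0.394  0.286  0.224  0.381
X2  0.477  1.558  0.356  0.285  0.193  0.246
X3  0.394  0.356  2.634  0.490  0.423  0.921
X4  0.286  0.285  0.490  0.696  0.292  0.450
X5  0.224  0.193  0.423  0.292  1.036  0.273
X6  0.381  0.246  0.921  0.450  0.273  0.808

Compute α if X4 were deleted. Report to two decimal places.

α = 0.64

Remaining items: X1, X2, X3, X5, X6 (k = 5).
sum of item variances = 1.309 + 1.558 + 2.634 + 1.036 + 0.808 = 7.345
Var(T) = 7.345 + 2 × 3.888 = 15.121
α (item deleted) = (5/4)·(1 − 7.345/15.121) = 0.64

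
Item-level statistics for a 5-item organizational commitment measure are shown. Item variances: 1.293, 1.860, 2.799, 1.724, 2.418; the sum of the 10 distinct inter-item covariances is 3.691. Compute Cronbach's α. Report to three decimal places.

sum of item variances = 1.293 + 1.860 + 2.799 + 1.724 + 2.418 = 10.094
Sum of distinct covariances = 3.691
σ²_T = sum of item variances + 2·Σcov = 10.094 + 2 × 3.691 = 17.476
α = (5/4)·(1 − 10.094/17.476) = 0.528

Cronbach's α = 0.528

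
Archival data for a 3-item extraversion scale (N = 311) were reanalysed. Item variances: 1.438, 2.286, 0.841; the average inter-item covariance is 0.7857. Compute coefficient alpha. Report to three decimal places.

sum of item variances = 1.438 + 2.286 + 0.841 = 4.565
Sum of the 3 distinct covariances = 3 × 0.7857 = 2.3571
Var(T) = sum of item variances + 2·Σcov = 4.565 + 2 × 2.3571 = 9.2792
α = (3/2)·(1 − 4.565/9.2792) = 0.762

α = 0.762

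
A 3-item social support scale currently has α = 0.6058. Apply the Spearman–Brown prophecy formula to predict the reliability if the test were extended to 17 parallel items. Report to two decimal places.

Length factor m = 17/3 = 5.6667
α' = m·α / (1 + (m−1)·α)
   = 17/3 × 0.6058 / (1 + (17/3 − 1) × 0.6058)
   = 3.4329 / 3.8271 = 0.90

predicted reliability = 0.90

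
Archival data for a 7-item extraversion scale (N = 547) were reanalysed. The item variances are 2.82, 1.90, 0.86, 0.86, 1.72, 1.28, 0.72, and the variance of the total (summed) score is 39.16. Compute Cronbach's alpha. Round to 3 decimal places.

Cronbach's alpha = 0.864

sum of item variances = 2.82 + 1.90 + 0.86 + 0.86 + 1.72 + 1.28 + 0.72 = 10.16
α = (k/(k−1))·(1 − sum of item variances/σ²_T) = (7/6)·(1 − 10.16/39.16) = 0.864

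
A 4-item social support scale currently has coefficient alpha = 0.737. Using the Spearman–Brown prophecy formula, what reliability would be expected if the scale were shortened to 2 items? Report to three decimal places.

predicted reliability = 0.584

Length factor m = 2/4 = 0.5000
α' = m·α / (1 − (1−m)·α)
   = 2/4 × 0.737 / (1 − (1 − 2/4) × 0.737)
   = 0.3685 / 0.6315 = 0.584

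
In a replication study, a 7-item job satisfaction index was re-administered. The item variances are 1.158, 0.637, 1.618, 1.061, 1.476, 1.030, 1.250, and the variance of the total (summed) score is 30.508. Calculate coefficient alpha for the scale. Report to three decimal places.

coefficient alpha = 0.852

Σσᵢ² = 1.158 + 0.637 + 1.618 + 1.061 + 1.476 + 1.030 + 1.250 = 8.230
α = (k/(k−1))·(1 − Σσᵢ²/Var(T)) = (7/6)·(1 − 8.230/30.508) = 0.852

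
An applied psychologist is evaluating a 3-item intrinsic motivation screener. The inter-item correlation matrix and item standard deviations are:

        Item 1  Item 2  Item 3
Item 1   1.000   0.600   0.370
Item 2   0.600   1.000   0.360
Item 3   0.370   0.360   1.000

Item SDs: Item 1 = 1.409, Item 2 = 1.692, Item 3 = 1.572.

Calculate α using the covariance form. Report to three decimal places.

α = 0.701

Σσ²ᵢ = 1.409² + 1.692² + 1.572² = 7.3193
Covariances σ_ij = r_ij · s_i · s_j:
  σ(Item 1,Item 2) = 0.600 × 1.409 × 1.692 = 1.4304
  σ(Item 1,Item 3) = 0.370 × 1.409 × 1.572 = 0.8195
  σ(Item 2,Item 3) = 0.360 × 1.692 × 1.572 = 0.9575
σ²_T = Σσ²ᵢ + 2·Σσ_ij = 7.3193 + 2 × 3.2074 = 13.7341
α = (3/2)·(1 − 7.3193/13.7341) = 0.701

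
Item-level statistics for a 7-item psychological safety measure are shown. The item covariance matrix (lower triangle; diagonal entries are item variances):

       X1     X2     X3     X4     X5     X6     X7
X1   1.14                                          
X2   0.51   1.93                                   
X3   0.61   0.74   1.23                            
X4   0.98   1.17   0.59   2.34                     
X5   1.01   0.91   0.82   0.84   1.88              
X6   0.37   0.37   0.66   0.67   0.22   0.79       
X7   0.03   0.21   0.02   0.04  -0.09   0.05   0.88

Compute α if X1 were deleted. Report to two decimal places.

Remaining items: X2, X3, X4, X5, X6, X7 (k = 6).
Σσ²ᵢ = 1.93 + 1.23 + 2.34 + 1.88 + 0.79 + 0.88 = 9.05
σ²_total = 9.05 + 2 × 7.22 = 23.49
α (item deleted) = (6/5)·(1 − 9.05/23.49) = 0.74

α = 0.74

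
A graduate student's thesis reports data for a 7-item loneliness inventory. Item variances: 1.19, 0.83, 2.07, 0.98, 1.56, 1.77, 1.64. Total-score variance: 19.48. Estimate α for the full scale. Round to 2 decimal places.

Σσ²ᵢ = 1.19 + 0.83 + 2.07 + 0.98 + 1.56 + 1.77 + 1.64 = 10.04
α = (k/(k−1))·(1 − Σσ²ᵢ/Var(T)) = (7/6)·(1 − 10.04/19.48) = 0.57

α = 0.57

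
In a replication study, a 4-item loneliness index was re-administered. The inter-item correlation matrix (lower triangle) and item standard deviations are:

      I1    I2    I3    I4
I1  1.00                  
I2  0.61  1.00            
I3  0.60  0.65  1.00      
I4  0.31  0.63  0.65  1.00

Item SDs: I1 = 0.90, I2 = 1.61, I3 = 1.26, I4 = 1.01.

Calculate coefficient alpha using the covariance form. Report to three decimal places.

coefficient alpha = 0.834

Σσ²ᵢ = 0.90² + 1.61² + 1.26² + 1.01² = 6.0098
Covariances σ_ij = r_ij · s_i · s_j:
  σ(I1,I2) = 0.61 × 0.90 × 1.61 = 0.8839
  σ(I1,I3) = 0.60 × 0.90 × 1.26 = 0.6804
  σ(I1,I4) = 0.31 × 0.90 × 1.01 = 0.2818
  σ(I2,I3) = 0.65 × 1.61 × 1.26 = 1.3186
  σ(I2,I4) = 0.63 × 1.61 × 1.01 = 1.0244
  σ(I3,I4) = 0.65 × 1.26 × 1.01 = 0.8272
σ²_T = Σσ²ᵢ + 2·Σσ_ij = 6.0098 + 2 × 5.0163 = 16.0424
α = (4/3)·(1 − 6.0098/16.0424) = 0.834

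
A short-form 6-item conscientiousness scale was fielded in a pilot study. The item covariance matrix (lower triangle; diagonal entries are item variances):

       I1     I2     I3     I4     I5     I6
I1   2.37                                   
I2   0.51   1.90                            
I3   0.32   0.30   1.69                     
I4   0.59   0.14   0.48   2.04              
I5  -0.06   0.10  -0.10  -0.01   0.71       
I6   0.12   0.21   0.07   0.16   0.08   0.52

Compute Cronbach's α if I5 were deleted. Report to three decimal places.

Remaining items: I1, I2, I3, I4, I6 (k = 5).
Σσᵢ² = 2.37 + 1.90 + 1.69 + 2.04 + 0.52 = 8.52
σ²_T = 8.52 + 2 × 2.90 = 14.32
α (item deleted) = (5/4)·(1 − 8.52/14.32) = 0.506

Cronbach's α = 0.506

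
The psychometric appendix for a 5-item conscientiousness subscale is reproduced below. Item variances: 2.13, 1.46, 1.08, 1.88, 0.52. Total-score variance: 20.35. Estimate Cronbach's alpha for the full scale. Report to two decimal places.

Σσ²ᵢ = 2.13 + 1.46 + 1.08 + 1.88 + 0.52 = 7.07
α = (k/(k−1))·(1 − Σσ²ᵢ/σ²_T) = (5/4)·(1 − 7.07/20.35) = 0.82

Cronbach's alpha = 0.82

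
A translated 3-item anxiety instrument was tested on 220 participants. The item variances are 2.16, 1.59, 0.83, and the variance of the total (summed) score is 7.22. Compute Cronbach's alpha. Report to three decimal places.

Cronbach's alpha = 0.548

Σσᵢ² = 2.16 + 1.59 + 0.83 = 4.58
α = (k/(k−1))·(1 − Σσᵢ²/σ²_T) = (3/2)·(1 − 4.58/7.22) = 0.548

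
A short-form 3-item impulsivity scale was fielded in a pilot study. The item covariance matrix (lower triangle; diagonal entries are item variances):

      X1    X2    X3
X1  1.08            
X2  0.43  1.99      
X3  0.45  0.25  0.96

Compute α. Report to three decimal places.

ΣVar(i) = 1.08 + 1.99 + 0.96 = 4.03
Sum of the distinct covariances = 1.13
total variance = 4.03 + 2 × 1.13 = 6.29
α = (k/(k−1))·(1 − ΣVar(i)/total variance) = (3/2)·(1 − 4.03/6.29) = 0.539

α = 0.539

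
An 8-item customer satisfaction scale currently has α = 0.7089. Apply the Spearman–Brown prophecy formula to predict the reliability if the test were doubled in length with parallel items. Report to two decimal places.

Length factor m = 2
α' = m·α / (1 + (m−1)·α)
   = 2 × 0.7089 / (1 + (2 − 1) × 0.7089)
   = 1.4178 / 1.7089 = 0.83

predicted reliability = 0.83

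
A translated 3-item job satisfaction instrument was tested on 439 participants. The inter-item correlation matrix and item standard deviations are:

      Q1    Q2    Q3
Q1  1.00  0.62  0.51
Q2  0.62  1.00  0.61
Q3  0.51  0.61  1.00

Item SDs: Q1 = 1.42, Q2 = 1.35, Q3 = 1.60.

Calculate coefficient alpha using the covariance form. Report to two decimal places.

Σσ²ᵢ = 1.42² + 1.35² + 1.60² = 6.3989
Covariances σ_ij = r_ij · s_i · s_j:
  σ(Q1,Q2) = 0.62 × 1.42 × 1.35 = 1.1885
  σ(Q1,Q3) = 0.51 × 1.42 × 1.60 = 1.1587
  σ(Q2,Q3) = 0.61 × 1.35 × 1.60 = 1.3176
σ²_T = Σσ²ᵢ + 2·Σσ_ij = 6.3989 + 2 × 3.6648 = 13.7285
α = (3/2)·(1 − 6.3989/13.7285) = 0.80

coefficient alpha = 0.80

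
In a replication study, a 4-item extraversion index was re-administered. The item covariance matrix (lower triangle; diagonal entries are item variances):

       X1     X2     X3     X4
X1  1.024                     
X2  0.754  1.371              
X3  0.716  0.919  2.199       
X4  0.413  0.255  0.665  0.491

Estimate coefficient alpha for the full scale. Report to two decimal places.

α = 0.79

ΣVar(i) = 1.024 + 1.371 + 2.199 + 0.491 = 5.085
Σ_{i<j} σ_ij = 3.722
σ²_total = 5.085 + 2 × 3.722 = 12.529
α = (k/(k−1))·(1 − ΣVar(i)/σ²_total) = (4/3)·(1 − 5.085/12.529) = 0.79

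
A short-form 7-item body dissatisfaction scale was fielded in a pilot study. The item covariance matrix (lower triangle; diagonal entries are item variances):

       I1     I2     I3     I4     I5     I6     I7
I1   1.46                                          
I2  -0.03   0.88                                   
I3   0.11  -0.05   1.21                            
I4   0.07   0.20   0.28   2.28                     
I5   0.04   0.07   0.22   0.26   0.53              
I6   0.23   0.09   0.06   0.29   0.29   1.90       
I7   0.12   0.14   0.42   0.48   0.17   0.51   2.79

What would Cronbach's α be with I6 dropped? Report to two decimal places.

Cronbach's α = 0.42

Remaining items: I1, I2, I3, I4, I5, I7 (k = 6).
sum of item variances = 1.46 + 0.88 + 1.21 + 2.28 + 0.53 + 2.79 = 9.15
σ²_T = 9.15 + 2 × 2.50 = 14.15
α (item deleted) = (6/5)·(1 − 9.15/14.15) = 0.42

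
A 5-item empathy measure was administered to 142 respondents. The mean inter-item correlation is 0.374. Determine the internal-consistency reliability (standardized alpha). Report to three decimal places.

α = 0.749

Standardized α = k·r̄ / (1 + (k−1)·r̄) = 5 × 0.374 / (1 + 4 × 0.374)
  = 1.8700 / 2.4960 = 0.749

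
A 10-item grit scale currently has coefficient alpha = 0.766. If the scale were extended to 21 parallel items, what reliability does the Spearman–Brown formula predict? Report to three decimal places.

Length factor m = 21/10 = 2.1000
α' = m·α / (1 + (m−1)·α)
   = 21/10 × 0.766 / (1 + (21/10 − 1) × 0.766)
   = 1.6086 / 1.8426 = 0.873

predicted reliability = 0.873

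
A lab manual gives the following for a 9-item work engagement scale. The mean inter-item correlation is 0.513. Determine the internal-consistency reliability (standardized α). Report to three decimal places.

α = 0.905

Standardized α = k·r̄ / (1 + (k−1)·r̄) = 9 × 0.513 / (1 + 8 × 0.513)
  = 4.6170 / 5.1040 = 0.905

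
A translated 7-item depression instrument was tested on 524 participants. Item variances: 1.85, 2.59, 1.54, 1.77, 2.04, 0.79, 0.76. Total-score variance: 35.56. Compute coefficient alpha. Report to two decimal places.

Σσ²ᵢ = 1.85 + 2.59 + 1.54 + 1.77 + 2.04 + 0.79 + 0.76 = 11.34
α = (k/(k−1))·(1 − Σσ²ᵢ/σ²_T) = (7/6)·(1 − 11.34/35.56) = 0.79

coefficient alpha = 0.79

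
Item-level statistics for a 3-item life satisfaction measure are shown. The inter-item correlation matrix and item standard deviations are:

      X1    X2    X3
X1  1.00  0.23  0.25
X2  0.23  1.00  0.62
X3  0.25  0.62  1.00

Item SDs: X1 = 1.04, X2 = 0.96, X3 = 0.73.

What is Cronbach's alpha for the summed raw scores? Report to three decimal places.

Σσ²ᵢ = 1.04² + 0.96² + 0.73² = 2.5361
Covariances σ_ij = r_ij · s_i · s_j:
  σ(X1,X2) = 0.23 × 1.04 × 0.96 = 0.2296
  σ(X1,X3) = 0.25 × 1.04 × 0.73 = 0.1898
  σ(X2,X3) = 0.62 × 0.96 × 0.73 = 0.4345
σ²_T = Σσ²ᵢ + 2·Σσ_ij = 2.5361 + 2 × 0.8539 = 4.2439
α = (3/2)·(1 − 2.5361/4.2439) = 0.604

α = 0.604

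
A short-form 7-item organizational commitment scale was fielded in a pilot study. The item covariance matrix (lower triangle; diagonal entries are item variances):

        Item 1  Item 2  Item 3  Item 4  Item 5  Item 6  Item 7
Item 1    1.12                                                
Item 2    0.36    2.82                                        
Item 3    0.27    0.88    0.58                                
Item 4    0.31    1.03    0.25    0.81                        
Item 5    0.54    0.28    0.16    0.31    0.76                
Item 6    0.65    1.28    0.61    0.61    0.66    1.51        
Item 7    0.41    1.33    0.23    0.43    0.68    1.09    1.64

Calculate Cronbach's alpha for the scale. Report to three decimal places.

Σσᵢ² = 1.12 + 2.82 + 0.58 + 0.81 + 0.76 + 1.51 + 1.64 = 9.24
Σ_{i<j} σ_ij = 12.37
σ²_total = 9.24 + 2 × 12.37 = 33.98
α = (k/(k−1))·(1 − Σσᵢ²/σ²_total) = (7/6)·(1 − 9.24/33.98) = 0.849

α = 0.849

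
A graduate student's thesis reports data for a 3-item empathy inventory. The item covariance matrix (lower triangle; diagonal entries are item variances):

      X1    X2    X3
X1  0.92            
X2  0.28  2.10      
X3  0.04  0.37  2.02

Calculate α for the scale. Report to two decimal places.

Σσᵢ² = 0.92 + 2.10 + 2.02 = 5.04
Sum of off-diagonal covariances = 0.69
σ²_total = 5.04 + 2 × 0.69 = 6.42
α = (k/(k−1))·(1 − Σσᵢ²/σ²_total) = (3/2)·(1 − 5.04/6.42) = 0.32

α = 0.32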